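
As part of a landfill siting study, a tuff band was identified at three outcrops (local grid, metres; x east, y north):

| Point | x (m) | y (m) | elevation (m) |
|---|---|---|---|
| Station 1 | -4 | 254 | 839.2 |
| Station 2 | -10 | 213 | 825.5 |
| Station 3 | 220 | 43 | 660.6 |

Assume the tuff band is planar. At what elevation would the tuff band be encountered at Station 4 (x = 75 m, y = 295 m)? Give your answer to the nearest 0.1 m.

Let the plane be z = a·x + b·y + c.
Station 2−Station 1: −6a − 41b = −13.7;  Station 3−Station 1: 224a − 211b = −178.6.
Solving gives a = −0.42411, b = 0.39621.
Then c = 839.2 − a·-4 − b·254 = 736.87.
At (75, 295): z = −31.8 + 116.9 + 736.87 = 821.9 m.

821.9 m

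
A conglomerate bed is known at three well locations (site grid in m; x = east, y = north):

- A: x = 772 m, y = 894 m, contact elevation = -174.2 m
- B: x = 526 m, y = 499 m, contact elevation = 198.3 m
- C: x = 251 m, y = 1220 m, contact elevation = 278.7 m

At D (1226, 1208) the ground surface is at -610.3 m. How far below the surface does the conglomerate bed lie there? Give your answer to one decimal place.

131.4 m

Let the plane be z = a·x + b·y + c.
B−A: −246a − 395b = 372.5;  C−A: −521a + 326b = 452.9.
Solving gives a = −1.050140, b = −0.289027.
Then c = -174.2 − a·772 − b·894 = 894.90.
At (1226, 1208): z_contact = −1287.47 − 349.14 + 894.90 = -741.72 m.
Depth below ground = -610.3 − (-741.72) = 131.4 m.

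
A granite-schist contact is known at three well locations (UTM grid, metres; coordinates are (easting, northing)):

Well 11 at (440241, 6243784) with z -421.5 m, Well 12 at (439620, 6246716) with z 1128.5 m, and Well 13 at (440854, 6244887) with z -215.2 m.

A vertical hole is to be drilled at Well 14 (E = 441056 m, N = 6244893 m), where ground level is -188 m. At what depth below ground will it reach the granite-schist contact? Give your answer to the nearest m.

114 m

Let the plane be z = a·E + b·N + c.
Well 12−Well 11: −621a + 2932b = 1550;  Well 13−Well 11: 613a + 1103b = 206.3.
Solving gives a = −0.44506617, b = 0.43438401.
Then c = -421.5 − a·440241 − b·6243784 = −2516685.04.
At (441056, 6244893): z_contact = −196299.1 + 2712681.6 − 2516685.04 = -302.5 m.
Depth below ground = -188 − (-302.5) = 114 m.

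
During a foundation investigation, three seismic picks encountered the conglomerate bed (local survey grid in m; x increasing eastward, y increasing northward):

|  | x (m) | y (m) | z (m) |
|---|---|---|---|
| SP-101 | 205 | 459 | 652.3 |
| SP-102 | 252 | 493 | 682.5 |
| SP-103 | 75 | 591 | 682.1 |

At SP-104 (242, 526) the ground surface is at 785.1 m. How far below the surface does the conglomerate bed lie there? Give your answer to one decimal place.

Let the plane be z = a·x + b·y + c.
SP-102−SP-101: 47a + 34b = 30.2;  SP-103−SP-101: −130a + 132b = 29.8.
Solving gives a = 0.27986, b = 0.50137.
Then c = 652.3 − a·205 − b·459 = 364.80.
At (242, 526): z_contact = 67.73 + 263.72 + 364.80 = 696.25 m.
Depth below ground = 785.1 − 696.25 = 88.9 m.

88.9 m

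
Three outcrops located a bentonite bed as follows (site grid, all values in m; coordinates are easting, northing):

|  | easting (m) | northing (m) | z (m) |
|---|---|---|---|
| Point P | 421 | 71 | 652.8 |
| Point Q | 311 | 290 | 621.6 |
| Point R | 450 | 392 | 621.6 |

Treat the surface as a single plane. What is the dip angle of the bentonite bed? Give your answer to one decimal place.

7.4°

Two edge vectors: Point P→Point Q = (-110, 219, -31.2), Point P→Point R = (29, 321, -31.2).
Normal n = (Point P→Point Q) × (Point P→Point R) = (3182.4, -4336.8, -41661).
So ∂z/∂easting = −n_x/n_z = 0.07639 and ∂z/∂northing = −n_y/n_z = −0.10410.
Gradient magnitude |∇z| = √(a² + b²) = √(0.00584 + 0.01084) = 0.12912.
True dip = arctan(0.12912) = 7.4°, dipping toward NW (azimuth ≈ 324°).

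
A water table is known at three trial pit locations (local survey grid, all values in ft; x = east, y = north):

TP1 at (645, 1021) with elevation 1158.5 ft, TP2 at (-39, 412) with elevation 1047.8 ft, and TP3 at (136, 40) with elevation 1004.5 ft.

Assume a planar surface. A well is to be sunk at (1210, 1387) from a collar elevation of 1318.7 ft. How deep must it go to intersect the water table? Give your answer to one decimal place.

Two edge vectors: TP1→TP2 = (-684, -609, -110.7), TP1→TP3 = (-509, -981, -154).
Normal n = (TP1→TP2) × (TP1→TP3) = (-14810.7, -48989.7, 361023).
So ∂z/∂x = −n_x/n_z = 0.041024 and ∂z/∂y = −n_y/n_z = 0.135697.
Intercept c from TP1: 1158.5 − 26.46 − 138.55 = 993.49.
At (1210, 1387): z_contact = 49.64 + 188.21 + 993.49 = 1231.34 ft.
Depth below ground = 1318.7 − 1231.34 = 87.4 ft.

87.4 ft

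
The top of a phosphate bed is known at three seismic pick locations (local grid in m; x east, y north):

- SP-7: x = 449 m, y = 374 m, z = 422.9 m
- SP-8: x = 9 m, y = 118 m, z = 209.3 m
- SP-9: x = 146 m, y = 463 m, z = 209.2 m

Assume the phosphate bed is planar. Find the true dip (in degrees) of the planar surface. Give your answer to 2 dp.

34.20°

Two edge vectors: SP-7→SP-8 = (-440, -256, -213.6), SP-7→SP-9 = (-303, 89, -213.7).
Normal n = (SP-7→SP-8) × (SP-7→SP-9) = (73717.6, -29307.2, -116728).
So ∂z/∂x = −n_x/n_z = 0.63153 and ∂z/∂y = −n_y/n_z = −0.25107.
Gradient magnitude |∇z| = √(a² + b²) = √(0.39883 + 0.06304) = 0.67961.
True dip = arctan(0.67961) = 34.20°, dipping toward WNW (azimuth ≈ 292°).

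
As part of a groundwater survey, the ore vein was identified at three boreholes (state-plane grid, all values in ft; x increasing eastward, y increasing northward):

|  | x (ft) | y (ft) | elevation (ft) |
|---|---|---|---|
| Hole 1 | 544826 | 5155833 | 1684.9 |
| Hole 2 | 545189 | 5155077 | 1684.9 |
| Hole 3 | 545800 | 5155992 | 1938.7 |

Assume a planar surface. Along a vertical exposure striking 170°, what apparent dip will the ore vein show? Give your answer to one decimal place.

Let the plane be z = a·x + b·y + c.
Hole 2−Hole 1: 363a − 756b = 0;  Hole 3−Hole 1: 974a + 159b = 253.8.
Solving gives a = 0.24163, b = 0.11602.
Unit vector along 170° is (sin 170°, cos 170°) = (0.1736, -0.9848).
Slope in that direction = a·(0.1736) + b·(-0.9848) = −0.07230.
Apparent dip = arctan|0.07230| = 4.1° (true dip is 15.0°, so apparent ≤ true as expected).

4.1°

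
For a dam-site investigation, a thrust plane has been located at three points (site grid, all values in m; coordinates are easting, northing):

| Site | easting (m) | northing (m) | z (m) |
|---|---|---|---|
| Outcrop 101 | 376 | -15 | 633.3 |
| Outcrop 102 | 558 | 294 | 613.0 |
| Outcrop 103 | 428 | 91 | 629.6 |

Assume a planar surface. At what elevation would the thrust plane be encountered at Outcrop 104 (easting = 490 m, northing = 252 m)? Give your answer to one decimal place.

Two edge vectors: Outcrop 101→Outcrop 102 = (182, 309, -20.3), Outcrop 101→Outcrop 103 = (52, 106, -3.7).
Normal n = (Outcrop 101→Outcrop 102) × (Outcrop 101→Outcrop 103) = (1008.5, -382.2, 3224).
So ∂z/∂easting = −n_x/n_z = −0.31281 and ∂z/∂northing = −n_y/n_z = 0.11855.
Intercept c from Outcrop 101: 633.3 + 117.62 + 1.78 = 752.69.
At (490, 252): z = −153.3 + 29.9 + 752.69 = 629.3 m.

629.3 m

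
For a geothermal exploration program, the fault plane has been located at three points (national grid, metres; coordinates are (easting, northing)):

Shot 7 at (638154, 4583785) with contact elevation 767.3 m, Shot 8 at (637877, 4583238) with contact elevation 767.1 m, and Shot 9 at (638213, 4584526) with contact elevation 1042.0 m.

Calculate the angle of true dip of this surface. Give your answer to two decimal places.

Two edge vectors: Shot 7→Shot 8 = (-277, -547, -0.2), Shot 7→Shot 9 = (59, 741, 274.7).
Normal n = (Shot 7→Shot 8) × (Shot 7→Shot 9) = (-150112.7, 76080.1, -172984).
So ∂z/∂E = −n_x/n_z = −0.86778 and ∂z/∂N = −n_y/n_z = 0.43981.
Gradient magnitude |∇z| = √(a² + b²) = √(0.75305 + 0.19343) = 0.97287.
True dip = arctan(0.97287) = 44.21°, dipping toward ESE (azimuth ≈ 117°).

44.21°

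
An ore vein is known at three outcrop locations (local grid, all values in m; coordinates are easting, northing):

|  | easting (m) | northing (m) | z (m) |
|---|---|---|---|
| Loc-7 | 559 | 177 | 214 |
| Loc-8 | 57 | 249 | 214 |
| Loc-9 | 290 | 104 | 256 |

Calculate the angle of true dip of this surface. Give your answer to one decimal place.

Two edge vectors: Loc-7→Loc-8 = (-502, 72, 0), Loc-7→Loc-9 = (-269, -73, 42).
Normal n = (Loc-7→Loc-8) × (Loc-7→Loc-9) = (3024, 21084, 56014).
So ∂z/∂easting = −n_x/n_z = −0.05399 and ∂z/∂northing = −n_y/n_z = −0.37641.
Gradient magnitude |∇z| = √(a² + b²) = √(0.00291 + 0.14168) = 0.38026.
True dip = arctan(0.38026) = 20.8°, dipping toward N (azimuth ≈ 008°).

20.8°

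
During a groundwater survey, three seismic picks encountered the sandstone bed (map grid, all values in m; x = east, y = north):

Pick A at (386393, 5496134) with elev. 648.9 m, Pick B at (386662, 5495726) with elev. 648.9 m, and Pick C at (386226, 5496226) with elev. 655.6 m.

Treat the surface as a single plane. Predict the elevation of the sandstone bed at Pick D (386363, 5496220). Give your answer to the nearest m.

647 m

Let the plane be z = a·x + b·y + c.
Pick B−Pick A: 269a − 408b = 0;  Pick C−Pick A: −167a + 92b = 6.7.
Solving gives a = −0.06300360, b = −0.04153914.
Then c = 648.9 − a·386393 − b·5496134 = 253297.70.
At (386363, 5496220): z = −24342.3 − 228308.2 + 253297.70 = 647.2 m.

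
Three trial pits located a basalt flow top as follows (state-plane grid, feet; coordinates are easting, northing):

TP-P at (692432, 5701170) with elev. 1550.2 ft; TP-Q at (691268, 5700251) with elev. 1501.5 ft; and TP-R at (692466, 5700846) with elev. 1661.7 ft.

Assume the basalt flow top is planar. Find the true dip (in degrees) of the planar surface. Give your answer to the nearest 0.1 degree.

Two edge vectors: TP-P→TP-Q = (-1164, -919, -48.7), TP-P→TP-R = (34, -324, 111.5).
Normal n = (TP-P→TP-Q) × (TP-P→TP-R) = (-118247.3, 128130.2, 408382).
So ∂z/∂easting = −n_x/n_z = 0.28955 and ∂z/∂northing = −n_y/n_z = −0.31375.
Gradient magnitude |∇z| = √(a² + b²) = √(0.08384 + 0.09844) = 0.42694.
True dip = arctan(0.42694) = 23.1°, dipping toward NW (azimuth ≈ 317°).

23.1°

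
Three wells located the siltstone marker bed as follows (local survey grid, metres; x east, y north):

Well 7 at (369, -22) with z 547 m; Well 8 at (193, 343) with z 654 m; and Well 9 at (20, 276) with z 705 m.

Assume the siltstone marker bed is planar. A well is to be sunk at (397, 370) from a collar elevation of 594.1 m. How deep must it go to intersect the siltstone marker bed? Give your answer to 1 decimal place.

6.9 m

Let the plane be z = a·x + b·y + c.
Well 8−Well 7: −176a + 365b = 107;  Well 9−Well 7: −349a + 298b = 158.
Solving gives a = −0.34408, b = 0.12724.
Then c = 547 − a·369 − b·-22 = 676.76.
At (397, 370): z_contact = −136.60 + 47.08 + 676.76 = 587.24 m.
Depth below ground = 594.1 − 587.24 = 6.9 m.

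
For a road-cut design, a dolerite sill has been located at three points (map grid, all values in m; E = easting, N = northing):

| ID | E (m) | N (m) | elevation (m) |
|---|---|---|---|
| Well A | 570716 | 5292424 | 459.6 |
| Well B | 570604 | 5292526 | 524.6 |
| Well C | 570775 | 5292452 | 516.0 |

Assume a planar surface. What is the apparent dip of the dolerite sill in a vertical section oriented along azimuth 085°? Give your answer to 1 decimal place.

Two edge vectors: Well A→Well B = (-112, 102, 65), Well A→Well C = (59, 28, 56.4).
Normal n = (Well A→Well B) × (Well A→Well C) = (3932.8, 10151.8, -9154).
So ∂z/∂E = −n_x/n_z = 0.42963 and ∂z/∂N = −n_y/n_z = 1.10900.
Unit vector along 085° is (sin 85°, cos 85°) = (0.9962, 0.0872).
Slope in that direction = a·(0.9962) + b·(0.0872) = 0.52465.
Apparent dip = arctan|0.52465| = 27.7° (true dip is 49.9°, so apparent ≤ true as expected).

27.7°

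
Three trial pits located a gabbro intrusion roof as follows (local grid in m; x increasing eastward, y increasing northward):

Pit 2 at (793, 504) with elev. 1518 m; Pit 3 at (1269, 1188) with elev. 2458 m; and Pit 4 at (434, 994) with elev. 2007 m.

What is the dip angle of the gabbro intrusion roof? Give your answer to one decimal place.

50.7°

Two edge vectors: Pit 2→Pit 3 = (476, 684, 940), Pit 2→Pit 4 = (-359, 490, 489).
Normal n = (Pit 2→Pit 3) × (Pit 2→Pit 4) = (-126124, -570224, 478796).
So ∂z/∂x = −n_x/n_z = 0.26342 and ∂z/∂y = −n_y/n_z = 1.19095.
Gradient magnitude |∇z| = √(a² + b²) = √(0.06939 + 1.41837) = 1.21974.
True dip = arctan(1.21974) = 50.7°, dipping toward SSW (azimuth ≈ 192°).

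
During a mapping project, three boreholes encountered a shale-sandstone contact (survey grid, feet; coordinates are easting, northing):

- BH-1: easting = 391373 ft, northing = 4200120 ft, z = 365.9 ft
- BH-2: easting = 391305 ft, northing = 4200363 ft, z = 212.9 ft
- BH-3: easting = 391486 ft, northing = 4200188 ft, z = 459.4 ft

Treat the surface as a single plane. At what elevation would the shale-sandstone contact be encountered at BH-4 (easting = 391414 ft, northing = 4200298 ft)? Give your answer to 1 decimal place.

Let the plane be z = a·easting + b·northing + c.
BH-2−BH-1: −68a + 243b = −153;  BH-3−BH-1: 113a + 68b = 93.5.
Solving gives a = 1.032462675, b = −0.340710033.
Then c = 365.9 − a·391373 − b·4200120 = 1027310.91.
At (391414, 4200298): z = 404120.3 − 1431083.7 + 1027310.91 = 347.6 ft.

347.6 ft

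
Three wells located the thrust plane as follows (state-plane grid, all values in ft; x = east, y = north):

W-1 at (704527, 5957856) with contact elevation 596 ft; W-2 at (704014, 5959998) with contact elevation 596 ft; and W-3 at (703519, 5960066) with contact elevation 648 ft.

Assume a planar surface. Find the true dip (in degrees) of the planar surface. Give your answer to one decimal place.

6.4°

Two edge vectors: W-1→W-2 = (-513, 2142, 0), W-1→W-3 = (-1008, 2210, 52).
Normal n = (W-1→W-2) × (W-1→W-3) = (111384, 26676, 1025406).
So ∂z/∂x = −n_x/n_z = −0.10862 and ∂z/∂y = −n_y/n_z = −0.02602.
Gradient magnitude |∇z| = √(a² + b²) = √(0.01180 + 0.00068) = 0.11170.
True dip = arctan(0.11170) = 6.4°, dipping toward ENE (azimuth ≈ 077°).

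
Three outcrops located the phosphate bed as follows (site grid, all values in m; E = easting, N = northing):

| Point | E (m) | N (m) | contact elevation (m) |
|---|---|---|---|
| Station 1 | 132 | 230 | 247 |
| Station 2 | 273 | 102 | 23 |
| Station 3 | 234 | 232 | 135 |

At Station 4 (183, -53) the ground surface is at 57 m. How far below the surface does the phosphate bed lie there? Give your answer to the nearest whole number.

16 m

Two edge vectors: Station 1→Station 2 = (141, -128, -224), Station 1→Station 3 = (102, 2, -112).
Normal n = (Station 1→Station 2) × (Station 1→Station 3) = (14784, -7056, 13338).
So ∂z/∂E = −n_x/n_z = −1.10841 and ∂z/∂N = −n_y/n_z = 0.52901.
Intercept c from Station 1: 247 + 146.31 − 121.67 = 271.64.
At (183, -53): z_contact = −202.8 − 28.0 + 271.64 = 40.8 m.
Depth below ground = 57 − 40.8 = 16 m.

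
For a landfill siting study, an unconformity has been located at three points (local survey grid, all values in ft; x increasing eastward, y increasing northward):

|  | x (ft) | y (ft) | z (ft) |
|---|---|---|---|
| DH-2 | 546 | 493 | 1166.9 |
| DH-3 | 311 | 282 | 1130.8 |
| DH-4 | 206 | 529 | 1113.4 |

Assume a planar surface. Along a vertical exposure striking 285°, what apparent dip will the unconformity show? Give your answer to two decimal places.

8.67°

Let the plane be z = a·x + b·y + c.
DH-3−DH-2: −235a − 211b = −36.1;  DH-4−DH-2: −340a + 36b = −53.5.
Solving gives a = 0.15696, b = −0.00372.
Unit vector along 285° is (sin 285°, cos 285°) = (-0.9659, 0.2588).
Slope in that direction = a·(-0.9659) + b·(0.2588) = −0.15257.
Apparent dip = arctan|0.15257| = 8.67° (true dip is 8.9°, so apparent ≤ true as expected).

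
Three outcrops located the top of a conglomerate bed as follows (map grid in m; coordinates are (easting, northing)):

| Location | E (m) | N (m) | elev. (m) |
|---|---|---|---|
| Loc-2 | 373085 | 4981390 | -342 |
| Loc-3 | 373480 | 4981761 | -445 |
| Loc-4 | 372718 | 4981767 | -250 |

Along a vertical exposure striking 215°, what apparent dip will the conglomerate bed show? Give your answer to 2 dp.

8.59°

Let the plane be z = a·E + b·N + c.
Loc-3−Loc-2: 395a + 371b = −103;  Loc-4−Loc-2: −367a + 377b = 92.
Solving gives a = −0.25595, b = −0.00513.
Unit vector along 215° is (sin 215°, cos 215°) = (-0.5736, -0.8192).
Slope in that direction = a·(-0.5736) + b·(-0.8192) = 0.15100.
Apparent dip = arctan|0.15100| = 8.59° (true dip is 14.4°, so apparent ≤ true as expected).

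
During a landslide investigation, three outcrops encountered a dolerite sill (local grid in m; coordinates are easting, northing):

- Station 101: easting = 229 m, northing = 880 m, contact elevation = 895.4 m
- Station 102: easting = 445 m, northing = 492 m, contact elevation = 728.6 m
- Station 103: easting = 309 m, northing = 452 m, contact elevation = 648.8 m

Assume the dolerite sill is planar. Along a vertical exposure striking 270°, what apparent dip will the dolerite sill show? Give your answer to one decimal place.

Let the plane be z = a·easting + b·northing + c.
Station 102−Station 101: 216a − 388b = −166.8;  Station 103−Station 101: 80a − 428b = −246.6.
Solving gives a = 0.39556, b = 0.65010.
Unit vector along 270° is (sin 270°, cos 270°) = (-1.0000, -0.0000).
Slope in that direction = a·(-1.0000) + b·(-0.0000) = −0.39556.
Apparent dip = arctan|0.39556| = 21.6° (true dip is 37.3°, so apparent ≤ true as expected).

21.6°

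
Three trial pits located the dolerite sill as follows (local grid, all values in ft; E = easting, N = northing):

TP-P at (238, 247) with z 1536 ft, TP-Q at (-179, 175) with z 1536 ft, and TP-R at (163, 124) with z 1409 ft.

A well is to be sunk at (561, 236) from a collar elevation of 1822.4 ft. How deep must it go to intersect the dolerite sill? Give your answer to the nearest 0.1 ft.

Two edge vectors: TP-P→TP-Q = (-417, -72, 0), TP-P→TP-R = (-75, -123, -127).
Normal n = (TP-P→TP-Q) × (TP-P→TP-R) = (9144, -52959, 45891).
So ∂z/∂E = −n_x/n_z = −0.19925 and ∂z/∂N = −n_y/n_z = 1.15402.
Intercept c from TP-P: 1536 + 47.42 − 285.04 = 1298.38.
At (561, 236): z_contact = −111.78 + 272.35 + 1298.38 = 1458.95 ft.
Depth below ground = 1822.4 − 1458.95 = 363.5 ft.

363.5 ft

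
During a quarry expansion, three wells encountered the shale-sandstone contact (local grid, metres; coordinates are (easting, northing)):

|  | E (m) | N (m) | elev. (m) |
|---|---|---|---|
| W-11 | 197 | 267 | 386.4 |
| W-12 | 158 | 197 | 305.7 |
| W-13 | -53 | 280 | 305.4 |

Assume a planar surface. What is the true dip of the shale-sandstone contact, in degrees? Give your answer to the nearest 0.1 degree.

Two edge vectors: W-11→W-12 = (-39, -70, -80.7), W-11→W-13 = (-250, 13, -81).
Normal n = (W-11→W-12) × (W-11→W-13) = (6719.1, 17016, -18007).
So ∂z/∂E = −n_x/n_z = 0.37314 and ∂z/∂N = −n_y/n_z = 0.94497.
Gradient magnitude |∇z| = √(a² + b²) = √(0.13923 + 0.89296) = 1.01597.
True dip = arctan(1.01597) = 45.5°, dipping toward SSW (azimuth ≈ 202°).

45.5°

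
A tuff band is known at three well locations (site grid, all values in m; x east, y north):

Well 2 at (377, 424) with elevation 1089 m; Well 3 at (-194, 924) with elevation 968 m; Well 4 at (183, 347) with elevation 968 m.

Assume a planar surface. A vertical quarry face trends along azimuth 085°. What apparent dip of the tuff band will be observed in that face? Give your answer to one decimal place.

27.5°

Two edge vectors: Well 2→Well 3 = (-571, 500, -121), Well 2→Well 4 = (-194, -77, -121).
Normal n = (Well 2→Well 3) × (Well 2→Well 4) = (-69817, -45617, 140967).
So ∂z/∂x = −n_x/n_z = 0.49527 and ∂z/∂y = −n_y/n_z = 0.32360.
Unit vector along 085° is (sin 85°, cos 85°) = (0.9962, 0.0872).
Slope in that direction = a·(0.9962) + b·(0.0872) = 0.52159.
Apparent dip = arctan|0.52159| = 27.5° (true dip is 30.6°, so apparent ≤ true as expected).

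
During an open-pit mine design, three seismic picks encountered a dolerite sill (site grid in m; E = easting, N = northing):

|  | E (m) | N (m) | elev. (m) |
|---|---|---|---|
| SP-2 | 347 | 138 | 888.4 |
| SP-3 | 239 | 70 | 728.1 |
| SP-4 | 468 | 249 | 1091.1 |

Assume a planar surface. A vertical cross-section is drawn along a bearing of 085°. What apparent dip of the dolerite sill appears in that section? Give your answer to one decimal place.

48.2°

Two edge vectors: SP-2→SP-3 = (-108, -68, -160.3), SP-2→SP-4 = (121, 111, 202.7).
Normal n = (SP-2→SP-3) × (SP-2→SP-4) = (4009.7, 2495.3, -3760).
So ∂z/∂E = −n_x/n_z = 1.06641 and ∂z/∂N = −n_y/n_z = 0.66364.
Unit vector along 085° is (sin 85°, cos 85°) = (0.9962, 0.0872).
Slope in that direction = a·(0.9962) + b·(0.0872) = 1.12019.
Apparent dip = arctan|1.12019| = 48.2° (true dip is 51.5°, so apparent ≤ true as expected).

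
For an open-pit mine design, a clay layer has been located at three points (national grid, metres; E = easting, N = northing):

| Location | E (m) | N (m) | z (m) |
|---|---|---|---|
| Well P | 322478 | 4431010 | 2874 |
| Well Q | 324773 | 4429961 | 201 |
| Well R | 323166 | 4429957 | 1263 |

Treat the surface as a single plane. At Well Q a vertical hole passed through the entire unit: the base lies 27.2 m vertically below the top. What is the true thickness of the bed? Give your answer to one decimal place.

16.7 m

Let the plane be z = a·E + b·N + c.
Well Q−Well P: 2295a − 1049b = −2673;  Well R−Well P: 688a − 1053b = −1611.
Solving gives a = −0.66359, b = 1.09635.
|∇z| = √(a²+b²) = 1.28153, so dip δ = arctan(1.28153) = 52.03°.
True thickness = vertical thickness × cos δ = 27.2 × cos 52.03° = 16.7 m.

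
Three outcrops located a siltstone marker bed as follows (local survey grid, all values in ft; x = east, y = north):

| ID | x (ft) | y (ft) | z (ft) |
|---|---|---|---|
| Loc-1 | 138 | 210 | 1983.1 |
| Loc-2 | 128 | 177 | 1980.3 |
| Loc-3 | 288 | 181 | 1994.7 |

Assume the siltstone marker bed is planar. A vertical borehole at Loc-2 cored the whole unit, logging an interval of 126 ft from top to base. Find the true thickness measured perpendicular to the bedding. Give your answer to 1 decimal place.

Two edge vectors: Loc-1→Loc-2 = (-10, -33, -2.8), Loc-1→Loc-3 = (150, -29, 11.6).
Normal n = (Loc-1→Loc-2) × (Loc-1→Loc-3) = (-464, -304, 5240).
So ∂z/∂x = −n_x/n_z = 0.08855 and ∂z/∂y = −n_y/n_z = 0.05802.
|∇z| = √(a²+b²) = 0.10586, so dip δ = arctan(0.10586) = 6.04°.
True thickness = vertical thickness × cos δ = 126 × cos 6.04° = 125.3 ft.

125.3 ft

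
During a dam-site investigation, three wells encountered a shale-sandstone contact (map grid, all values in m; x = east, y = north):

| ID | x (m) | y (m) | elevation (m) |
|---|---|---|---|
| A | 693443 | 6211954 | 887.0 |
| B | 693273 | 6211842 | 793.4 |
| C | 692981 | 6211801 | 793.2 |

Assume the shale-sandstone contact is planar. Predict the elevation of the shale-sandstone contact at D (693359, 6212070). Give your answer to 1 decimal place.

1022.5 m

Let the plane be z = a·x + b·y + c.
B−A: −170a − 112b = −93.6;  C−A: −462a − 153b = −93.8.
Solving gives a = −0.148255227, b = 1.060744540.
Then c = 887 − a·693443 − b·6211954 = −6485602.74.
At (693359, 6212070): z = −102794.1 + 6589419.3 − 6485602.74 = 1022.5 m.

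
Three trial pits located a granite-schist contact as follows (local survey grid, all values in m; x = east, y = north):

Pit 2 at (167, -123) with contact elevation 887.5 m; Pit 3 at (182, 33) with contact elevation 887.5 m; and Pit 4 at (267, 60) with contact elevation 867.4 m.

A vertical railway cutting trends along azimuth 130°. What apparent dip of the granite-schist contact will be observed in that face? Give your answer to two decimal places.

Two edge vectors: Pit 2→Pit 3 = (15, 156, 0), Pit 2→Pit 4 = (100, 183, -20.1).
Normal n = (Pit 2→Pit 3) × (Pit 2→Pit 4) = (-3135.6, 301.5, -12855).
So ∂z/∂x = −n_x/n_z = −0.24392 and ∂z/∂y = −n_y/n_z = 0.02345.
Unit vector along 130° is (sin 130°, cos 130°) = (0.7660, -0.6428).
Slope in that direction = a·(0.7660) + b·(-0.6428) = −0.20193.
Apparent dip = arctan|0.20193| = 11.42° (true dip is 13.8°, so apparent ≤ true as expected).

11.42°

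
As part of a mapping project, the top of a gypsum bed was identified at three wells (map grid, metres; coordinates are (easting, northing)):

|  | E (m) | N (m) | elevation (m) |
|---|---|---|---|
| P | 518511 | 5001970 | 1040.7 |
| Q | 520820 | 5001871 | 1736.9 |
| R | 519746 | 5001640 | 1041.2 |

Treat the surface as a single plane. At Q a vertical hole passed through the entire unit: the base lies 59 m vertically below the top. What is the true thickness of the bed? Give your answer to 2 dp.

34.46 m

Two edge vectors: P→Q = (2309, -99, 696.2), P→R = (1235, -330, 0.5).
Normal n = (P→Q) × (P→R) = (229696.5, 858652.5, -639705).
So ∂z/∂E = −n_x/n_z = 0.35907 and ∂z/∂N = −n_y/n_z = 1.34226.
|∇z| = √(a²+b²) = 1.38946, so dip δ = arctan(1.38946) = 54.26°.
True thickness = vertical thickness × cos δ = 59 × cos 54.26° = 34.46 m.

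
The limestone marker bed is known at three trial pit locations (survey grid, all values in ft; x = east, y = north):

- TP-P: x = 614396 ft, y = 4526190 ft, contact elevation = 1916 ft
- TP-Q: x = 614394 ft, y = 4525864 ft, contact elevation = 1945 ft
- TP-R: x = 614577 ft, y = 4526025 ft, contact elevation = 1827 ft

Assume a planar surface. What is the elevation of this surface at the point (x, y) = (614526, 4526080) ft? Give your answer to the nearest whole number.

1851 ft

Let the plane be z = a·x + b·y + c.
TP-Q−TP-P: −2a − 326b = 29;  TP-R−TP-P: 181a − 165b = −89.
Solving gives a = −0.56962047, b = −0.08546245.
Then c = 1916 − a·614396 − b·4526190 = 738707.83.
At (614526, 4526080): z = −350046.6 − 386809.9 + 738707.83 = 1851.4 ft.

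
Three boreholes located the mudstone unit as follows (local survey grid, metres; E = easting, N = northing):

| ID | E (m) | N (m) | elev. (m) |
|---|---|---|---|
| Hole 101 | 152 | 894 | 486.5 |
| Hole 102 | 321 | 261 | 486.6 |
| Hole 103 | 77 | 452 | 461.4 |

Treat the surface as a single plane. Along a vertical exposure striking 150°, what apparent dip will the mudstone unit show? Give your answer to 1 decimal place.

Two edge vectors: Hole 101→Hole 102 = (169, -633, 0.1), Hole 101→Hole 103 = (-75, -442, -25.1).
Normal n = (Hole 101→Hole 102) × (Hole 101→Hole 103) = (15932.5, 4234.4, -122173).
So ∂z/∂E = −n_x/n_z = 0.13041 and ∂z/∂N = −n_y/n_z = 0.03466.
Unit vector along 150° is (sin 150°, cos 150°) = (0.5000, -0.8660).
Slope in that direction = a·(0.5000) + b·(-0.8660) = 0.03519.
Apparent dip = arctan|0.03519| = 2.0° (true dip is 7.7°, so apparent ≤ true as expected).

2.0°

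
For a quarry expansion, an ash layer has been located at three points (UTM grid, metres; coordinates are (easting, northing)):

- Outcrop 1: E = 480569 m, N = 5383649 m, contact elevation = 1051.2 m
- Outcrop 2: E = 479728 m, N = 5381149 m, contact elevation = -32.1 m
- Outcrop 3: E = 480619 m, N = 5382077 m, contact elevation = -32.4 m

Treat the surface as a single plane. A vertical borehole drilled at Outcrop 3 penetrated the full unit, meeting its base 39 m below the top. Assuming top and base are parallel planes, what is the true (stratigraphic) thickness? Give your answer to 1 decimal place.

28.1 m

Let the plane be z = a·E + b·N + c.
Outcrop 2−Outcrop 1: −841a − 2500b = −1083.3;  Outcrop 3−Outcrop 1: 50a − 1572b = −1083.6.
Solving gives a = −0.69524, b = 0.66720.
|∇z| = √(a²+b²) = 0.96360, so dip δ = arctan(0.96360) = 43.94°.
True thickness = vertical thickness × cos δ = 39 × cos 43.94° = 28.1 m.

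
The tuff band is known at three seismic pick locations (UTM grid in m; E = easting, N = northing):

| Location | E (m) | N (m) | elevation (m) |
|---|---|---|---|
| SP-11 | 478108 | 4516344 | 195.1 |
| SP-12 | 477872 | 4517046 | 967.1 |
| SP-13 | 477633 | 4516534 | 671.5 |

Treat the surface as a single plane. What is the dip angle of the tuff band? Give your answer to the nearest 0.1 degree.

Two edge vectors: SP-11→SP-12 = (-236, 702, 772), SP-11→SP-13 = (-475, 190, 476.4).
Normal n = (SP-11→SP-12) × (SP-11→SP-13) = (187752.8, -254269.6, 288610).
So ∂z/∂E = −n_x/n_z = −0.65054 and ∂z/∂N = −n_y/n_z = 0.88101.
Gradient magnitude |∇z| = √(a² + b²) = √(0.42320 + 0.77619) = 1.09517.
True dip = arctan(1.09517) = 47.6°, dipping toward SE (azimuth ≈ 144°).

47.6°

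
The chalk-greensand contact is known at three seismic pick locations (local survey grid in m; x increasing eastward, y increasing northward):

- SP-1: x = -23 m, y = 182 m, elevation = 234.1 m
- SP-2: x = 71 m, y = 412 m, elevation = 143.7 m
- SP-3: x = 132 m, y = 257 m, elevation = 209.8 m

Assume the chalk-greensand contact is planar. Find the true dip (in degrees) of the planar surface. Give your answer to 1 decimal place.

22.4°

Let the plane be z = a·x + b·y + c.
SP-2−SP-1: 94a + 230b = −90.4;  SP-3−SP-1: 155a + 75b = −24.3.
Solving gives a = 0.04164, b = −0.41006.
Gradient magnitude |∇z| = √(a² + b²) = √(0.00173 + 0.16815) = 0.41217.
True dip = arctan(0.41217) = 22.4°, dipping toward N (azimuth ≈ 354°).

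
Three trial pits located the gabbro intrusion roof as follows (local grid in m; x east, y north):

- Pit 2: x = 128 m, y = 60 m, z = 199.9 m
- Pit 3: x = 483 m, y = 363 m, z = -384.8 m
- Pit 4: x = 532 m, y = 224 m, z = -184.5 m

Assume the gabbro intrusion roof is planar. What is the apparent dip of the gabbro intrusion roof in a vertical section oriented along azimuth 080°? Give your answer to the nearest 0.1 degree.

30.4°

Two edge vectors: Pit 2→Pit 3 = (355, 303, -584.7), Pit 2→Pit 4 = (404, 164, -384.4).
Normal n = (Pit 2→Pit 3) × (Pit 2→Pit 4) = (-20582.4, -99756.8, -64192).
So ∂z/∂x = −n_x/n_z = −0.32064 and ∂z/∂y = −n_y/n_z = −1.55404.
Unit vector along 080° is (sin 80°, cos 80°) = (0.9848, 0.1736).
Slope in that direction = a·(0.9848) + b·(0.1736) = −0.58562.
Apparent dip = arctan|0.58562| = 30.4° (true dip is 57.8°, so apparent ≤ true as expected).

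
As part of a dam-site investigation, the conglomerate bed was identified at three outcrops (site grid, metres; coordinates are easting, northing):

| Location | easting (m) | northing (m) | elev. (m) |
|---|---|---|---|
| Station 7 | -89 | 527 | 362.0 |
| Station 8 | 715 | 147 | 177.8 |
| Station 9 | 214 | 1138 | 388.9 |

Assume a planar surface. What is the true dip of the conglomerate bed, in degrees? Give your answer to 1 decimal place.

11.9°

Two edge vectors: Station 7→Station 8 = (804, -380, -184.2), Station 7→Station 9 = (303, 611, 26.9).
Normal n = (Station 7→Station 8) × (Station 7→Station 9) = (102324.2, -77440.2, 606384).
So ∂z/∂easting = −n_x/n_z = −0.16874 and ∂z/∂northing = −n_y/n_z = 0.12771.
Gradient magnitude |∇z| = √(a² + b²) = √(0.02847 + 0.01631) = 0.21162.
True dip = arctan(0.21162) = 11.9°, dipping toward SE (azimuth ≈ 127°).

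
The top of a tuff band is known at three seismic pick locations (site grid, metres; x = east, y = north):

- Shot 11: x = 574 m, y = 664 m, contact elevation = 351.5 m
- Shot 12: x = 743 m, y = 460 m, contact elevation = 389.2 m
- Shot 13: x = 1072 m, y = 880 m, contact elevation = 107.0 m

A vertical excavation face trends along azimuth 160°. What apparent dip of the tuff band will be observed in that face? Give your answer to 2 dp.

16.99°

Let the plane be z = a·x + b·y + c.
Shot 12−Shot 11: 169a − 204b = 37.7;  Shot 13−Shot 11: 498a + 216b = −244.5.
Solving gives a = −0.30222, b = −0.43517.
Unit vector along 160° is (sin 160°, cos 160°) = (0.3420, -0.9397).
Slope in that direction = a·(0.3420) + b·(-0.9397) = 0.30556.
Apparent dip = arctan|0.30556| = 16.99° (true dip is 27.9°, so apparent ≤ true as expected).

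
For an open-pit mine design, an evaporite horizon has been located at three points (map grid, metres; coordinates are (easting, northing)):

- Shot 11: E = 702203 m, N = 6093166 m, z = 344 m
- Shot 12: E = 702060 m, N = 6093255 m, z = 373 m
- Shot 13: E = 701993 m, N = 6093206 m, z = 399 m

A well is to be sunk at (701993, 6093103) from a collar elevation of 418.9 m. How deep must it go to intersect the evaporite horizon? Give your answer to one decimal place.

Let the plane be z = a·E + b·N + c.
Shot 12−Shot 11: −143a + 89b = 29;  Shot 13−Shot 11: −210a + 40b = 55.
Solving gives a = −0.287972244, b = −0.136854279.
Then c = 344 − a·702203 − b·6093166 = 1036434.81.
At (701993, 6093103): z_contact = −202154.50 − 833867.22 + 1036434.81 = 413.10 m.
Depth below ground = 418.9 − 413.10 = 5.8 m.

5.8 m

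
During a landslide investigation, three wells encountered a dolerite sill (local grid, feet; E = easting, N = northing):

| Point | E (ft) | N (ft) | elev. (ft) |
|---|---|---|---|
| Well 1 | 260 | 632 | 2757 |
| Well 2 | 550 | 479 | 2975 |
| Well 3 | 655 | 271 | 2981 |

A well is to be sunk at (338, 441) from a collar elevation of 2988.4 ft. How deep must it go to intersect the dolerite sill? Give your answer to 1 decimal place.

244.4 ft

Two edge vectors: Well 1→Well 2 = (290, -153, 218), Well 1→Well 3 = (395, -361, 224).
Normal n = (Well 1→Well 2) × (Well 1→Well 3) = (44426, 21150, -44255).
So ∂z/∂E = −n_x/n_z = 1.00386 and ∂z/∂N = −n_y/n_z = 0.47791.
Intercept c from Well 1: 2757 − 261.00 − 302.04 = 2193.95.
At (338, 441): z_contact = 339.31 + 210.76 + 2193.95 = 2744.02 ft.
Depth below ground = 2988.4 − 2744.02 = 244.4 ft.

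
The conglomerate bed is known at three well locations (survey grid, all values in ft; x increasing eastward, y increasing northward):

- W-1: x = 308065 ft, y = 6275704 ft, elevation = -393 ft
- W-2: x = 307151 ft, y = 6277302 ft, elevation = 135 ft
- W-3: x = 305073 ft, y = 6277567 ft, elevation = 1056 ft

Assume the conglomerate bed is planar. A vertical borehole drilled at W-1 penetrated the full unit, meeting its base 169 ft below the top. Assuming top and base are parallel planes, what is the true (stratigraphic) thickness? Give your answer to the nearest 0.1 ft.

154.7 ft

Let the plane be z = a·x + b·y + c.
W-2−W-1: −914a + 1598b = 528;  W-3−W-1: −2992a + 1863b = 1449.
Solving gives a = −0.43263, b = 0.08296.
|∇z| = √(a²+b²) = 0.44052, so dip δ = arctan(0.44052) = 23.77°.
True thickness = vertical thickness × cos δ = 169 × cos 23.77° = 154.7 ft.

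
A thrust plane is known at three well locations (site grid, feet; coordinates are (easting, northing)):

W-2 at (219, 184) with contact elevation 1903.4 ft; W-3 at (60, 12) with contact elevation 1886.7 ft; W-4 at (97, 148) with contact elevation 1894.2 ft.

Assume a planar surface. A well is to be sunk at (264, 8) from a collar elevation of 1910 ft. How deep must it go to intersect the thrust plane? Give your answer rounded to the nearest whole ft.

10 ft

Let the plane be z = a·E + b·N + c.
W-3−W-2: −159a − 172b = −16.7;  W-4−W-2: −122a − 36b = −9.2.
Solving gives a = 0.06430, b = 0.03765.
Then c = 1903.4 − a·219 − b·184 = 1882.39.
At (264, 8): z_contact = 17.0 + 0.3 + 1882.39 = 1899.7 ft.
Depth below ground = 1910 − 1899.7 = 10 ft.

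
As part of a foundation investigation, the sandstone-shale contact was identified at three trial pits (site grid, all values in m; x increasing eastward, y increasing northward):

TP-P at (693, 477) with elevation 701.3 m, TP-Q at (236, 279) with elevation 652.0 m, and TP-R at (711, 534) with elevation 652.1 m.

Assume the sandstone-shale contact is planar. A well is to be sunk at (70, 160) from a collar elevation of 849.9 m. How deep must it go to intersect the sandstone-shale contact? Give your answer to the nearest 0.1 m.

166.9 m

Let the plane be z = a·x + b·y + c.
TP-Q−TP-P: −457a − 198b = −49.3;  TP-R−TP-P: 18a + 57b = −49.2.
Solving gives a = 0.55823, b = −1.03944.
Then c = 701.3 − a·693 − b·477 = 810.26.
At (70, 160): z_contact = 39.08 − 166.31 + 810.26 = 683.03 m.
Depth below ground = 849.9 − 683.03 = 166.9 m.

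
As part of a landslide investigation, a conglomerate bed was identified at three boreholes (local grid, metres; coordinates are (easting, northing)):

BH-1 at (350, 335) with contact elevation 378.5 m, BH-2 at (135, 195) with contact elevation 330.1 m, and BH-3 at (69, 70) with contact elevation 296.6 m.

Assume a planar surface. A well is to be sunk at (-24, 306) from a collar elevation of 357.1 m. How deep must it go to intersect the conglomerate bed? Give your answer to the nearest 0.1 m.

14.0 m

Two edge vectors: BH-1→BH-2 = (-215, -140, -48.4), BH-1→BH-3 = (-281, -265, -81.9).
Normal n = (BH-1→BH-2) × (BH-1→BH-3) = (-1360, -4008.1, 17635).
So ∂z/∂E = −n_x/n_z = 0.07712 and ∂z/∂N = −n_y/n_z = 0.22728.
Intercept c from BH-1: 378.5 − 26.99 − 76.14 = 275.37.
At (-24, 306): z_contact = −1.85 + 69.55 + 275.37 = 343.07 m.
Depth below ground = 357.1 − 343.07 = 14.0 m.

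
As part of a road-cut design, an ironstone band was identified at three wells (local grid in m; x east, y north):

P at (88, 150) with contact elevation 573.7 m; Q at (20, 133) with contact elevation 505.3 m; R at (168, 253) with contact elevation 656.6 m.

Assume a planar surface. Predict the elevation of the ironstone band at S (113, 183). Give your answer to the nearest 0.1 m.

Let the plane be z = a·x + b·y + c.
Q−P: −68a − 17b = −68.4;  R−P: 80a + 103b = 82.9.
Solving gives a = 0.99856, b = 0.02927.
Then c = 573.7 − a·88 − b·150 = 481.44.
At (113, 183): z = 112.8 + 5.4 + 481.44 = 599.6 m.

599.6 m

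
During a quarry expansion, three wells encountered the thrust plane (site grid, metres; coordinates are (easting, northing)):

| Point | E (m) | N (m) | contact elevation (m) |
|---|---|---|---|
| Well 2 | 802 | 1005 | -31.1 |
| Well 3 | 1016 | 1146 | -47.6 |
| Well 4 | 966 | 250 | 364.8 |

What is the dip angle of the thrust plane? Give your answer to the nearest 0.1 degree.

27.9°

Two edge vectors: Well 2→Well 3 = (214, 141, -16.5), Well 2→Well 4 = (164, -755, 395.9).
Normal n = (Well 2→Well 3) × (Well 2→Well 4) = (43364.4, -87428.6, -184694).
So ∂z/∂E = −n_x/n_z = 0.23479 and ∂z/∂N = −n_y/n_z = −0.47337.
Gradient magnitude |∇z| = √(a² + b²) = √(0.05513 + 0.22408) = 0.52840.
True dip = arctan(0.52840) = 27.9°, dipping toward NNW (azimuth ≈ 334°).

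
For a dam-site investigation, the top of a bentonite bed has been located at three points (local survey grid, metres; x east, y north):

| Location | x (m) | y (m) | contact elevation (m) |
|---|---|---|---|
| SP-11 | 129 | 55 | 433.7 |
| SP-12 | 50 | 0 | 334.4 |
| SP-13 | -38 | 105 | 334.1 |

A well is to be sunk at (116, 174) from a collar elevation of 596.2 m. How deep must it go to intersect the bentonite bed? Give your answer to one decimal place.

93.9 m

Let the plane be z = a·x + b·y + c.
SP-12−SP-11: −79a − 55b = −99.3;  SP-13−SP-11: −167a + 50b = −99.6.
Solving gives a = 0.79505, b = 0.66347.
Then c = 433.7 − a·129 − b·55 = 294.65.
At (116, 174): z_contact = 92.23 + 115.44 + 294.65 = 502.32 m.
Depth below ground = 596.2 − 502.32 = 93.9 m.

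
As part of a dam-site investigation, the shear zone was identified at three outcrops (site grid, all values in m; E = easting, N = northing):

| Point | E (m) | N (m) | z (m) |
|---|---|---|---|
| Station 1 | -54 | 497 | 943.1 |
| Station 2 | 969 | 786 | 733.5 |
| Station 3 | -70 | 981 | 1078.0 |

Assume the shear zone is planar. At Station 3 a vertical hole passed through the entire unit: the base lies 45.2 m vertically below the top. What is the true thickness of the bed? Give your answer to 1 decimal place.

42.1 m

Let the plane be z = a·E + b·N + c.
Station 2−Station 1: 1023a + 289b = −209.6;  Station 3−Station 1: −16a + 484b = 134.9.
Solving gives a = −0.28100, b = 0.26943.
|∇z| = √(a²+b²) = 0.38930, so dip δ = arctan(0.38930) = 21.27°.
True thickness = vertical thickness × cos δ = 45.2 × cos 21.27° = 42.1 m.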